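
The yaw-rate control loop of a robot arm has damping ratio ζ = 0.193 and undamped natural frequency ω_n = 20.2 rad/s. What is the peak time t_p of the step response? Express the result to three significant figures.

The damped frequency is ω_d = ω_n√(1−ζ²) = 20.2·√(1−0.0372) = 19.8 rad/s.
Peak time t_p = π/ω_d = π/19.8 = 0.159 s.

t_p ≈ 0.159 s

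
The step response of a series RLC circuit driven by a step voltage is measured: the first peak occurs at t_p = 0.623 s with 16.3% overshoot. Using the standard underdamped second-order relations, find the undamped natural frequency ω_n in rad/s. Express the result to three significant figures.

ω_n ≈ 5.82 rad/s

ζ from %OS: ζ = |ln 0.163|/√(π²+ln²0.163) = 0.500.
t_p = π/ω_d ⇒ ω_d = 5.04 rad/s; then ω_n = ω_d/√(1−ζ²) = 5.82 rad/s.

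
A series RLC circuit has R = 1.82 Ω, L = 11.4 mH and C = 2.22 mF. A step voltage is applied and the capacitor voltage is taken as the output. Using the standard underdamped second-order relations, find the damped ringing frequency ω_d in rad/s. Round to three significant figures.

For a series RLC circuit (capacitor voltage as output), ω_n = 1/√(LC) = 1/√(11.4 mH · 2.22 mF) = 199 rad/s.
ζ = (R/2)·√(C/L) = (1.82/2)·√(2.22 mF/11.4 mH) = 0.402.
ω_d = 199·√(1 − 0.402²) = 182 rad/s.

ω_d ≈ 182 rad/s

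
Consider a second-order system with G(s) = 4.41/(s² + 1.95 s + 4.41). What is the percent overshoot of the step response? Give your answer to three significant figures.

%OS ≈ 19.3%

Comparing the denominator to s² + 2ζω_n s + ω_n²: ω_n = √4.41 = 2.10 rad/s, and 2ζω_n = 1.95 so ζ = 1.95/(2·2.10) = 0.464.
Overshoot: exp(−π·0.464/√(1−0.464²)) = 0.193, i.e. 19.3%.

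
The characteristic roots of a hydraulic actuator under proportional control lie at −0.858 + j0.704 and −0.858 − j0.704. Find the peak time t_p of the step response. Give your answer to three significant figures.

t_p ≈ 4.46 s

t_p = π/ω_d with ω_d = 0.704 (the imaginary part), so t_p = 4.46 s.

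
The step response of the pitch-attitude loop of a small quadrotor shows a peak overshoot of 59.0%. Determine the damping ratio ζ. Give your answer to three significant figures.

ζ = −ln(OS)/√(π² + (ln OS)²). With OS = 0.590, ln OS = −0.5276 and ζ = 0.5276/3.186 = 0.166.

ζ ≈ 0.166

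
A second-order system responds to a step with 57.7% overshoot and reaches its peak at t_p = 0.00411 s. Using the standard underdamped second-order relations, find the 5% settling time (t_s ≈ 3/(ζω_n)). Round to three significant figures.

The overshoot fixes ζ = −ln(OS)/√(π²+ln²(OS)) = 0.172.
From t_p = π/ω_d, ω_d = π/0.00411 = 764 rad/s, so ω_n = ω_d/√(1−ζ²) = 776 rad/s.
t_s ≈ 3/(ζω_n) = 3/(0.172·776) = 0.0224 s.

t_s ≈ 0.0224 s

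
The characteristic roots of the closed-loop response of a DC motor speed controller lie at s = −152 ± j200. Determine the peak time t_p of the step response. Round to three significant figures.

t_p ≈ 0.0157 s

t_p = π/ω_d with ω_d = 200 (the imaginary part), so t_p = 0.0157 s.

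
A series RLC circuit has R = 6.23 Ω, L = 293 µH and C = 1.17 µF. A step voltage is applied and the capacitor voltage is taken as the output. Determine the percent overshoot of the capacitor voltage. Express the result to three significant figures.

For a series RLC circuit (capacitor voltage as output), ω_n = 1/√(LC) = 1/√(293 µH · 1.17 µF) = 54000 rad/s.
ζ = (R/2)·√(C/L) = (6.23/2)·√(1.17 µF/293 µH) = 0.197.
%OS = 100 e^{−πζ/√(1−ζ²)} with ζ = 0.197 gives 53.2%.

%OS ≈ 53.2%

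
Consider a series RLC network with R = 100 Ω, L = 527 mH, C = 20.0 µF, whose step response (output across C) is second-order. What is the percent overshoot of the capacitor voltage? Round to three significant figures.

%OS ≈ 36.2%

For a series RLC circuit (capacitor voltage as output), ω_n = 1/√(LC) = 1/√(527 mH · 20.0 µF) = 308 rad/s.
ζ = (R/2)·√(C/L) = (100/2)·√(20.0 µF/527 mH) = 0.308.
%OS = 100 e^{−πζ/√(1−ζ²)} with ζ = 0.308 gives 36.2%.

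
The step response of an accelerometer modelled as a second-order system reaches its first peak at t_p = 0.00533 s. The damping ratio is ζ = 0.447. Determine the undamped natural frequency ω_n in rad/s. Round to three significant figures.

Peak time t_p = π/ω_d, so ω_d = π/t_p = π/0.00533 = 589 rad/s.
ω_n = ω_d/√(1−ζ²) = 589/√0.800 = 659 rad/s.

ω_n ≈ 659 rad/s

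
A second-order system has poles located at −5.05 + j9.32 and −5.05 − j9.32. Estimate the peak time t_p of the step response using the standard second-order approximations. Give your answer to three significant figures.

t_p = π/ω_d with ω_d = 9.32 (the imaginary part), so t_p = 0.337 s.

t_p ≈ 0.337 s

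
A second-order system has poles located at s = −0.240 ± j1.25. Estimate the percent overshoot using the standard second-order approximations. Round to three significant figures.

With σ = 0.240, ω_d = 1.25: ω_n = √(σ²+ω_d²) = 1.27 rad/s, ζ = σ/ω_n = 0.189.
Overshoot: exp(−π·0.189/√(1−0.189²)) = 0.547, i.e. 54.7%.

%OS ≈ 54.7%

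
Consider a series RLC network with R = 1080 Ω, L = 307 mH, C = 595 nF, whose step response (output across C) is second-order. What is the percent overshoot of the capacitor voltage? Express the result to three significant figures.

For a series RLC circuit (capacitor voltage as output), ω_n = 1/√(LC) = 1/√(307 mH · 595 nF) = 2340 rad/s.
ζ = (R/2)·√(C/L) = (1080/2)·√(595 nF/307 mH) = 0.752.
%OS = 100 e^{−πζ/√(1−ζ²)} with ζ = 0.752 gives 2.78%.

%OS ≈ 2.78%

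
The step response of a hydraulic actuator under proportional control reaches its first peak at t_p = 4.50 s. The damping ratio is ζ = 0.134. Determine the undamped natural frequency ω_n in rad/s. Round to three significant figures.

Peak time t_p = π/ω_d, so ω_d = π/t_p = π/4.50 = 0.698 rad/s.
ω_n = ω_d/√(1−ζ²) = 0.698/√0.982 = 0.704 rad/s.

ω_n ≈ 0.704 rad/s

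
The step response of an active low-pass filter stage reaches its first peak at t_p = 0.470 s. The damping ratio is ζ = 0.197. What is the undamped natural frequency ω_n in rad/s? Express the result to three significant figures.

Peak time t_p = π/ω_d, so ω_d = π/t_p = π/0.470 = 6.68 rad/s.
ω_n = ω_d/√(1−ζ²) = 6.68/√0.961 = 6.82 rad/s.

ω_n ≈ 6.82 rad/s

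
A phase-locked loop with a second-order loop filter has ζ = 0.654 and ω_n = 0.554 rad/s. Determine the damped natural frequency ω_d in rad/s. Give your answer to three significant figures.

ω_d = ω_n√(1−ζ²) = 0.554·√0.572 = 0.419 rad/s.

ω_d ≈ 0.419 rad/s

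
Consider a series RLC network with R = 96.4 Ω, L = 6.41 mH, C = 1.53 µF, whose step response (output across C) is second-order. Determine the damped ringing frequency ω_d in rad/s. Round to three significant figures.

ω_d ≈ 6740 rad/s

For a series RLC circuit (capacitor voltage as output), ω_n = 1/√(LC) = 1/√(6.41 mH · 1.53 µF) = 10100 rad/s.
ζ = (R/2)·√(C/L) = (96.4/2)·√(1.53 µF/6.41 mH) = 0.745.
ω_d = 10100·√(1 − 0.745²) = 6740 rad/s.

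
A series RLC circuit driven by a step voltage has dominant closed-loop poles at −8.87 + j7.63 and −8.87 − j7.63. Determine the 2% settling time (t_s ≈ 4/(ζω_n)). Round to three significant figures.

t_s ≈ 0.451 s

For poles at −σ ± jω_d, ζω_n = σ = 8.87, so t_s ≈ 4/σ = 0.451 s.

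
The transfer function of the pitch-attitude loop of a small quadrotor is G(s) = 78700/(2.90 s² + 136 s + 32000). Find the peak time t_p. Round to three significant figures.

t_p ≈ 0.0307 s

Dividing through by 2.90: denominator becomes s² + 46.90 s + 11030.
So ω_n = √11030 = 105 rad/s and ζ = 46.90/(2·105) = 0.223.
The damped frequency ω_d = ω_n√(1−ζ²) = 102 rad/s. t_p = π/ω_d = 0.0307 s.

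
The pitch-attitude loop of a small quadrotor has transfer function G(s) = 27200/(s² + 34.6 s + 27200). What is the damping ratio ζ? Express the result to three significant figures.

ω_n = √27200 = 165 rad/s; ζ = 34.6/(2·165) = 0.105.

ζ ≈ 0.105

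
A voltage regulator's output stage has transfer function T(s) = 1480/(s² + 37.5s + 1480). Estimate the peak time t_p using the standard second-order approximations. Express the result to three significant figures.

t_p ≈ 0.0935 s

Comparing the denominator to s² + 2ζω_n s + ω_n²: ω_n = √1480 = 38.5 rad/s, and 2ζω_n = 37.5 so ζ = 37.5/(2·38.5) = 0.487.
The damped frequency ω_d = ω_n√(1−ζ²) = 33.6 rad/s. Then t_p = π/ω_d = 0.0935 s.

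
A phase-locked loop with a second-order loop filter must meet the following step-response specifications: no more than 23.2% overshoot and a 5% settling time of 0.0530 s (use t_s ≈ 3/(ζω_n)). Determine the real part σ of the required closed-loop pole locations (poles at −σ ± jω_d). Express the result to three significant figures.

The settling-time spec alone fixes σ = ζω_n = 3/t_s = 3/0.0530 = 56.6.
(Overshoot then fixes ζ = 0.422 and hence ω_d = σ·√(1−ζ²)/ζ = 122 rad/s.)

σ ≈ 56.6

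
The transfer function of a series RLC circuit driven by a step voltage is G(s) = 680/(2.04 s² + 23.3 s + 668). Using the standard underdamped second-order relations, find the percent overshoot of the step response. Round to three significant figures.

Dividing through by 2.04: denominator becomes s² + 11.42 s + 327.5.
So ω_n = √327.5 = 18.1 rad/s and ζ = 11.42/(2·18.1) = 0.316.
Overshoot: exp(−π·0.316/√(1−0.316²)) = 0.352, i.e. 35.2%.

%OS ≈ 35.2%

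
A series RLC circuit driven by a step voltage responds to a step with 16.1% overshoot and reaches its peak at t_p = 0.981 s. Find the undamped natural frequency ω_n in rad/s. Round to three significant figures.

ω_n ≈ 3.70 rad/s

ζ from %OS: ζ = |ln 0.161|/√(π²+ln²0.161) = 0.503.
From t_p = π/ω_d, ω_d = π/0.981 = 3.20 rad/s, so ω_n = ω_d/√(1−ζ²) = 3.70 rad/s.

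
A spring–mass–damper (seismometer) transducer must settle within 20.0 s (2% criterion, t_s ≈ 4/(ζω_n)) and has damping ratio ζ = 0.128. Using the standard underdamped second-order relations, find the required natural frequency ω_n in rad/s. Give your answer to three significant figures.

ω_n ≈ 1.56 rad/s

Rearranging t_s ≈ 4/(ζω_n) gives ω_n = 4/(ζ·t_s) = 4/(0.128 × 20.0) = 1.56 rad/s.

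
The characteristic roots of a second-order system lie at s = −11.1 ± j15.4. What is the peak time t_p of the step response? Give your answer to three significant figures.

t_p = π/ω_d with ω_d = 15.4 (the imaginary part), so t_p = 0.204 s.

t_p ≈ 0.204 s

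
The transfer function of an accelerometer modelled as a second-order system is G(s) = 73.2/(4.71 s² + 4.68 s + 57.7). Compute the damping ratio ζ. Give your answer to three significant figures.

ζ ≈ 0.142

Dividing through by 4.71: denominator becomes s² + 0.9936 s + 12.25.
So ω_n = √12.25 = 3.50 rad/s and ζ = 0.9936/(2·3.50) = 0.142.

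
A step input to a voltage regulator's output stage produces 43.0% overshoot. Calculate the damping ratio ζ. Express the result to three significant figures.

ζ ≈ 0.259

ζ = −ln(OS)/√(π² + (ln OS)²). With OS = 0.430, ln OS = −0.8440 and ζ = 0.8440/3.253 = 0.259.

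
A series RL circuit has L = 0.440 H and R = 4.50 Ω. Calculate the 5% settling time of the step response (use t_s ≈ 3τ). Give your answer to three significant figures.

t_s ≈ 0.293 s

τ = L/R = 0.440/4.50 = 0.0978 s.
t_s ≈ 3τ = 0.293 s.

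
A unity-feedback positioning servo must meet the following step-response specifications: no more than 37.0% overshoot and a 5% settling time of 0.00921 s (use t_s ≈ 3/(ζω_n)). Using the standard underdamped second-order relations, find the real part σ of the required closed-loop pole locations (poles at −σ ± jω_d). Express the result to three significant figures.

The settling-time spec alone fixes σ = ζω_n = 3/t_s = 3/0.00921 = 326.
(Overshoot then fixes ζ = 0.302 and hence ω_d = σ·√(1−ζ²)/ζ = 1030 rad/s.)

σ ≈ 326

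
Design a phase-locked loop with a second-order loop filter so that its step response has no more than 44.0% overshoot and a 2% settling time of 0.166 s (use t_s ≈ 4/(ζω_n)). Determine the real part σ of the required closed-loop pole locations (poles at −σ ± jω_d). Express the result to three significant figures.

σ ≈ 24.1

The settling-time spec alone fixes σ = ζω_n = 4/t_s = 4/0.166 = 24.1.
(Overshoot then fixes ζ = 0.253 and hence ω_d = σ·√(1−ζ²)/ζ = 92.2 rad/s.)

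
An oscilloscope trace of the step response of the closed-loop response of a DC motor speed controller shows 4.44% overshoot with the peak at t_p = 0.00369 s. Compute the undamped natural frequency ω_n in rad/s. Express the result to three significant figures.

ζ from %OS: ζ = |ln 0.0444|/√(π²+ln²0.0444) = 0.704.
t_p = π/ω_d ⇒ ω_d = 851 rad/s; then ω_n = ω_d/√(1−ζ²) = 1200 rad/s.

ω_n ≈ 1200 rad/s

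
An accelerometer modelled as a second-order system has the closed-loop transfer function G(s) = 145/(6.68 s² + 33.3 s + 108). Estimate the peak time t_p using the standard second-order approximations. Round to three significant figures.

Dividing through by 6.68: denominator becomes s² + 4.985 s + 16.17.
So ω_n = √16.17 = 4.02 rad/s and ζ = 4.985/(2·4.02) = 0.620.
The damped frequency ω_d = ω_n√(1−ζ²) = 3.16 rad/s. t_p = π/ω_d = 0.996 s.

t_p ≈ 0.996 s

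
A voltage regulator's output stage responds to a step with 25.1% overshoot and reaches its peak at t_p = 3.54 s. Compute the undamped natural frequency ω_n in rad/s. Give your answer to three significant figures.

From the overshoot, ζ = −ln(OS)/√(π²+ln²(OS)) = 0.403.
t_p = π/ω_d ⇒ ω_d = 0.887 rad/s; then ω_n = ω_d/√(1−ζ²) = 0.970 rad/s.

ω_n ≈ 0.970 rad/s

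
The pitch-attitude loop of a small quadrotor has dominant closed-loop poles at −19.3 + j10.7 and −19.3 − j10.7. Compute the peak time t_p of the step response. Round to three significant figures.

t_p = π/ω_d with ω_d = 10.7 (the imaginary part), so t_p = 0.294 s.

t_p ≈ 0.294 s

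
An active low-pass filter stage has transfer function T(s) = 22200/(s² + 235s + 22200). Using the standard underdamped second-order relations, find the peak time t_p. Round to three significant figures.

Matching coefficients with s² + 2ζω_n s + ω_n² gives ω_n² = 22200 ⇒ ω_n = 149 rad/s, and ζ = 235/(2ω_n) = 0.789.
ω_d = 149·√(1 − 0.789²) = 91.6 rad/s. Then t_p = π/ω_d = 0.0343 s.

t_p ≈ 0.0343 s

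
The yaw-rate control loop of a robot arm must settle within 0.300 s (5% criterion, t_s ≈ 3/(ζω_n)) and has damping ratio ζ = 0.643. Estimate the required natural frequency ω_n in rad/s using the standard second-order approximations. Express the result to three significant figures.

Rearranging t_s ≈ 3/(ζω_n) gives ω_n = 3/(ζ·t_s) = 3/(0.643 × 0.300) = 15.6 rad/s.

ω_n ≈ 15.6 rad/s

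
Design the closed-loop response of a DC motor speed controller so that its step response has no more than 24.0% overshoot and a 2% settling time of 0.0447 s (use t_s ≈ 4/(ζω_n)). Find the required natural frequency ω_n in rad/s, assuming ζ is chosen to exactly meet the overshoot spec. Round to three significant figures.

ω_n ≈ 216 rad/s

From %OS = 100·exp(−πζ/√(1−ζ²)), invert to get ζ = −ln(OS)/√(π² + ln²(OS)) with OS = 0.240.
−ln 0.240 = 1.427, so ζ = 1.427/√(π² + 2.037) = 0.414.
From t_s ≈ 4/(ζω_n): ω_n = 4/(ζ·t_s) = 4/(0.414·0.0447) = 216 rad/s.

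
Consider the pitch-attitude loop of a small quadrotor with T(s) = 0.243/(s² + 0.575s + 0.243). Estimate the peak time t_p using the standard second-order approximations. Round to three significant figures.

t_p ≈ 7.85 s

Comparing the denominator to s² + 2ζω_n s + ω_n²: ω_n = √0.243 = 0.493 rad/s, and 2ζω_n = 0.575 so ζ = 0.575/(2·0.493) = 0.583.
ω_d = ω_n√(1−ζ²) = 0.400 rad/s. Then t_p = π/ω_d = 7.85 s.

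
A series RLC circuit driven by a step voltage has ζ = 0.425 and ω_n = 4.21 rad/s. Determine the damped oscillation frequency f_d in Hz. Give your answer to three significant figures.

f_d ≈ 0.607 Hz

ω_d = ω_n√(1−ζ²) = 4.21·√0.819 = 3.81 rad/s.
f_d = ω_d/(2π) = 0.607 Hz.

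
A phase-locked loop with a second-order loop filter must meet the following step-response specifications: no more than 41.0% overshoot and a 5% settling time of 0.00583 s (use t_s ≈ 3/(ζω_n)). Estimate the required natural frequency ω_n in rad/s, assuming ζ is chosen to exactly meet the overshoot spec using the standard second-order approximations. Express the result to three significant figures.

Inverting the overshoot relation: ζ = |ln 0.410|/√(π² + ln²0.410) = 0.273.
Then ω_n = 3/(ζ t_s) = 3/(0.273 × 0.00583) = 1880 rad/s.

ω_n ≈ 1880 rad/s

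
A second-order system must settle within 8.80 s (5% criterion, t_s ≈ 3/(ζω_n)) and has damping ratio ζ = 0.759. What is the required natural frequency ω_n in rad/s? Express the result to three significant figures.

ω_n ≈ 0.449 rad/s

Rearranging t_s ≈ 3/(ζω_n) gives ω_n = 3/(ζ·t_s) = 3/(0.759 × 8.80) = 0.449 rad/s.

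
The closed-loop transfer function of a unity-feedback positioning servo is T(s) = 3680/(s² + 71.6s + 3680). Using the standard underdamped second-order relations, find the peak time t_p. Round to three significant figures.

t_p ≈ 0.0641 s

Matching coefficients with s² + 2ζω_n s + ω_n² gives ω_n² = 3680 ⇒ ω_n = 60.7 rad/s, and ζ = 71.6/(2ω_n) = 0.590.
The damped frequency ω_d = ω_n√(1−ζ²) = 49.0 rad/s. Then t_p = π/ω_d = 0.0641 s.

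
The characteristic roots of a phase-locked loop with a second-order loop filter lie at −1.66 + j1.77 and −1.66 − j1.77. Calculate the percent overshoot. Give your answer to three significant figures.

%OS ≈ 5.25%

The poles are at −σ ± jω_d with σ = 1.66 and ω_d = 1.77, so ω_n = √(σ²+ω_d²) = 2.43 rad/s and ζ = σ/ω_n = 0.684.
Overshoot: exp(−π·0.684/√(1−0.684²)) = 0.0525, i.e. 5.25%.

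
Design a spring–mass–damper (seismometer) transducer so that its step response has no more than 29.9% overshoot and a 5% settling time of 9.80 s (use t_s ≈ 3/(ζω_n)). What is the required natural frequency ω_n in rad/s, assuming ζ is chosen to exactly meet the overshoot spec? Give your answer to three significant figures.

Inverting the overshoot relation: ζ = |ln 0.299|/√(π² + ln²0.299) = 0.359.
From t_s ≈ 3/(ζω_n): ω_n = 3/(ζ·t_s) = 3/(0.359·9.80) = 0.853 rad/s.

ω_n ≈ 0.853 rad/s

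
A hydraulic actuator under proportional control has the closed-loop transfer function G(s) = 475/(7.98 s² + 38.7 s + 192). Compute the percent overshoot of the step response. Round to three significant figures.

Dividing through by 7.98: denominator becomes s² + 4.850 s + 24.06.
So ω_n = √24.06 = 4.91 rad/s and ζ = 4.850/(2·4.91) = 0.494.
Overshoot: exp(−π·0.494/√(1−0.494²)) = 0.168, i.e. 16.8%.

%OS ≈ 16.8%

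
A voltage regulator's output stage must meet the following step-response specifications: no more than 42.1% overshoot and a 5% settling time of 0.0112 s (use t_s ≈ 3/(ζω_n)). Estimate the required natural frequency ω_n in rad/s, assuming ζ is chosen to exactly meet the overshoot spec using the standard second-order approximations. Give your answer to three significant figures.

ζ = −ln(OS)/√(π² + (ln OS)²). With OS = 0.421, ln OS = −0.8651 and ζ = 0.8651/3.259 = 0.265.
From t_s ≈ 3/(ζω_n): ω_n = 3/(ζ·t_s) = 3/(0.265·0.0112) = 1010 rad/s.

ω_n ≈ 1010 rad/s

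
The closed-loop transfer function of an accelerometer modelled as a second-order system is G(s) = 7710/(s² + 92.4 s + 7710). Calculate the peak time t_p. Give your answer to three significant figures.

t_p ≈ 0.0421 s

Comparing the denominator to s² + 2ζω_n s + ω_n²: ω_n = √7710 = 87.8 rad/s, and 2ζω_n = 92.4 so ζ = 92.4/(2·87.8) = 0.526.
ω_d = ω_n√(1−ζ²) = 74.7 rad/s. Then t_p = π/ω_d = 0.0421 s.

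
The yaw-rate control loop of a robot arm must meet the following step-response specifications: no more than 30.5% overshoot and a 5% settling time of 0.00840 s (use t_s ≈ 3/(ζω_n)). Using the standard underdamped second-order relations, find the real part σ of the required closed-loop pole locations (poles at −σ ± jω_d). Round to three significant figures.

σ ≈ 357

The settling-time spec alone fixes σ = ζω_n = 3/t_s = 3/0.00840 = 357.
(Overshoot then fixes ζ = 0.354 and hence ω_d = σ·√(1−ζ²)/ζ = 945 rad/s.)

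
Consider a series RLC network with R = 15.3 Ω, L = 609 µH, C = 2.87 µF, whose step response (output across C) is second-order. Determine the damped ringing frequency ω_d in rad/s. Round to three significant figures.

For a series RLC circuit (capacitor voltage as output), ω_n = 1/√(LC) = 1/√(609 µH · 2.87 µF) = 23900 rad/s.
ζ = (R/2)·√(C/L) = (15.3/2)·√(2.87 µF/609 µH) = 0.525.
ω_d = ω_n√(1−ζ²) = 20400 rad/s.

ω_d ≈ 20400 rad/s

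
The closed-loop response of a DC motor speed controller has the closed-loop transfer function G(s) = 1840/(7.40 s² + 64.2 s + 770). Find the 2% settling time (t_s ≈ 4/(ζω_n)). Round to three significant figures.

t_s ≈ 0.922 s

Dividing through by 7.40: denominator becomes s² + 8.676 s + 104.1.
So ω_n = √104.1 = 10.2 rad/s and ζ = 8.676/(2·10.2) = 0.425.
t_s ≈ 4/(ζω_n) = 0.922 s.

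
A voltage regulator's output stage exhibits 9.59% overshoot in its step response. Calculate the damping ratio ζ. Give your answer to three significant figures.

ζ ≈ 0.598

ζ = −ln(OS)/√(π² + (ln OS)²). With OS = 0.0959, ln OS = −2.344 and ζ = 2.344/3.920 = 0.598.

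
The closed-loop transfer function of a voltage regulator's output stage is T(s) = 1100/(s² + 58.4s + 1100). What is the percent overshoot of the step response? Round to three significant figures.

Comparing the denominator to s² + 2ζω_n s + ω_n²: ω_n = √1100 = 33.2 rad/s, and 2ζω_n = 58.4 so ζ = 58.4/(2·33.2) = 0.880.
%OS = 100·exp(−πζ/√(1−ζ²)) = 0.293%.

%OS ≈ 0.293%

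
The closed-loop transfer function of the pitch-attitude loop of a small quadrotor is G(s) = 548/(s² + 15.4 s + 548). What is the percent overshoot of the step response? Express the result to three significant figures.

%OS ≈ 33.5%

ω_n = √548 = 23.4 rad/s; ζ = 15.4/(2·23.4) = 0.329.
%OS = 100 e^{−πζ/√(1−ζ²)} with ζ = 0.329 gives 33.5%.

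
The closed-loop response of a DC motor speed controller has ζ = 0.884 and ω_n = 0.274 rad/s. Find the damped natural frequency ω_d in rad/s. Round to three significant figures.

ω_d = ω_n√(1−ζ²) = 0.274·√0.219 = 0.128 rad/s.

ω_d ≈ 0.128 rad/s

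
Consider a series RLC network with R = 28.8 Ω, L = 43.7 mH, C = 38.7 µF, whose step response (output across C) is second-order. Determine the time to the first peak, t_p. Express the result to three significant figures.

For a series RLC circuit (capacitor voltage as output), ω_n = 1/√(LC) = 1/√(43.7 mH · 38.7 µF) = 769 rad/s.
ζ = (R/2)·√(C/L) = (28.8/2)·√(38.7 µF/43.7 mH) = 0.429.
ω_d = ω_n√(1−ζ²) = 695 rad/s. t_p = π/ω_d = 0.00452 s.

t_p ≈ 0.00452 s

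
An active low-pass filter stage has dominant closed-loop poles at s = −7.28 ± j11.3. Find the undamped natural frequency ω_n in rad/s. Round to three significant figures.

ω_n ≈ 13.4 rad/s

|pole| = ω_n = √(7.28² + 11.3²) = 13.4 rad/s; ζ = cos θ = σ/ω_n = 0.542.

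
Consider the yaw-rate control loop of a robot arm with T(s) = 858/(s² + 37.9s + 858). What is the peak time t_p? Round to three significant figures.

Comparing the denominator to s² + 2ζω_n s + ω_n²: ω_n = √858 = 29.3 rad/s, and 2ζω_n = 37.9 so ζ = 37.9/(2·29.3) = 0.647.
The damped frequency ω_d = ω_n√(1−ζ²) = 22.3 rad/s. Then t_p = π/ω_d = 0.141 s.

t_p ≈ 0.141 s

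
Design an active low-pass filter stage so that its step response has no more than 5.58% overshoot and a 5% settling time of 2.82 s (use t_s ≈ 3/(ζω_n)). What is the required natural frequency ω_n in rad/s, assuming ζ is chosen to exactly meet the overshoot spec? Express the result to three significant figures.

Inverting the overshoot relation: ζ = |ln 0.0558|/√(π² + ln²0.0558) = 0.677.
Then ω_n = 3/(ζ t_s) = 3/(0.677 × 2.82) = 1.57 rad/s.

ω_n ≈ 1.57 rad/s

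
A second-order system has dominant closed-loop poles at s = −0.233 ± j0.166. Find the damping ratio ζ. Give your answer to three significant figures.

ζ ≈ 0.814

The poles are at −σ ± jω_d with σ = 0.233 and ω_d = 0.166, so ω_n = √(σ²+ω_d²) = 0.286 rad/s and ζ = σ/ω_n = 0.814.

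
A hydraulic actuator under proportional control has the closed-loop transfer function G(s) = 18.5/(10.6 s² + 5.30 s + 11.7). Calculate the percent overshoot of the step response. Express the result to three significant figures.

%OS ≈ 46.3%

Dividing through by 10.6: denominator becomes s² + 0.5000 s + 1.104.
So ω_n = √1.104 = 1.05 rad/s and ζ = 0.5000/(2·1.05) = 0.238.
%OS = 100 e^{−πζ/√(1−ζ²)} with ζ = 0.238 gives 46.3%.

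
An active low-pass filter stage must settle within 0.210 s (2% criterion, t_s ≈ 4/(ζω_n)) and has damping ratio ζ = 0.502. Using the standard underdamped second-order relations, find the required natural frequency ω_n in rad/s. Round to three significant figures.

Rearranging t_s ≈ 4/(ζω_n) gives ω_n = 4/(ζ·t_s) = 4/(0.502 × 0.210) = 37.9 rad/s.

ω_n ≈ 37.9 rad/s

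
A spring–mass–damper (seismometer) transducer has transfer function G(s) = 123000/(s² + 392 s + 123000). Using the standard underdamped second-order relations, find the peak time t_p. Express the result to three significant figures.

ω_n = √123000 = 351 rad/s; ζ = 392/(2·351) = 0.559.
The damped frequency ω_d = ω_n√(1−ζ²) = 291 rad/s. Then t_p = π/ω_d = 0.0108 s.

t_p ≈ 0.0108 s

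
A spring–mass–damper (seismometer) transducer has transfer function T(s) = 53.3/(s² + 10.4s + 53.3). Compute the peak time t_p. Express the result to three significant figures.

Matching coefficients with s² + 2ζω_n s + ω_n² gives ω_n² = 53.3 ⇒ ω_n = 7.30 rad/s, and ζ = 10.4/(2ω_n) = 0.712.
ω_d = ω_n√(1−ζ²) = 5.12 rad/s. Then t_p = π/ω_d = 0.613 s.

t_p ≈ 0.613 s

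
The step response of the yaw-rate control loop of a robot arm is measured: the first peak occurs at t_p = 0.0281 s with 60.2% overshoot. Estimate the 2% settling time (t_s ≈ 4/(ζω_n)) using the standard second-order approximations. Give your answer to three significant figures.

t_s ≈ 0.221 s

The overshoot fixes ζ = −ln(OS)/√(π²+ln²(OS)) = 0.159.
From t_p = π/ω_d, ω_d = π/0.0281 = 112 rad/s, so ω_n = ω_d/√(1−ζ²) = 113 rad/s.
t_s ≈ 4/(ζω_n) = 4/(0.159·113) = 0.221 s.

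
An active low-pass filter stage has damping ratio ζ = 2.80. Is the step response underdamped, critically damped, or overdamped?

Since ζ = 2.80 > 1, the system is overdamped.

overdamped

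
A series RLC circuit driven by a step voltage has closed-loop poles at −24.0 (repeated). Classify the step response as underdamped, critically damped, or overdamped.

Since there is a repeated negative-real pole, the response is critically damped.

critically damped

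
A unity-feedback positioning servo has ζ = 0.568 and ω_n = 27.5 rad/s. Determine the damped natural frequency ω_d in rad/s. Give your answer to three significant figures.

ω_d = ω_n√(1−ζ²) = 27.5·√0.677 = 22.6 rad/s.

ω_d ≈ 22.6 rad/s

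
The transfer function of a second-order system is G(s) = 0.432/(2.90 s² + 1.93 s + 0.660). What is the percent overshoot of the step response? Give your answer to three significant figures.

Dividing through by 2.90: denominator becomes s² + 0.6655 s + 0.2276.
So ω_n = √0.2276 = 0.477 rad/s and ζ = 0.6655/(2·0.477) = 0.698.
Overshoot: exp(−π·0.698/√(1−0.698²)) = 0.0470, i.e. 4.70%.

%OS ≈ 4.70%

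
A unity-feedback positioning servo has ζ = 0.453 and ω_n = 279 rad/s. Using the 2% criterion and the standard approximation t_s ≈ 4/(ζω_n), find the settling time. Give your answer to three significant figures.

t_s ≈ 4/(ζω_n) = 4/(0.453 × 279) = 0.0316 s.

t_s ≈ 0.0316 s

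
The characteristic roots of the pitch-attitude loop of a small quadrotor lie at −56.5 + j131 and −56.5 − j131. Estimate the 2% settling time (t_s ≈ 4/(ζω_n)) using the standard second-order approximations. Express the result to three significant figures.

t_s ≈ 0.0708 s

For poles at −σ ± jω_d, ζω_n = σ = 56.5, so t_s ≈ 4/σ = 0.0708 s.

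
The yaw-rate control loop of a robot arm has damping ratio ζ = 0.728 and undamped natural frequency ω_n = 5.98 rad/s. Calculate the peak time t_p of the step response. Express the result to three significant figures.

t_p ≈ 0.766 s

The damped frequency is ω_d = ω_n√(1−ζ²) = 5.98·√(1−0.530) = 4.10 rad/s.
Peak time t_p = π/ω_d = π/4.10 = 0.766 s.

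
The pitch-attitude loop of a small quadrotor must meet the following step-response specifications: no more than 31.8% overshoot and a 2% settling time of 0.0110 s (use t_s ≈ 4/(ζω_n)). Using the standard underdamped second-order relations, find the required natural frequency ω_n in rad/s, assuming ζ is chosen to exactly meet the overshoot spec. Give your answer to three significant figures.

ω_n ≈ 1060 rad/s

Inverting the overshoot relation: ζ = |ln 0.318|/√(π² + ln²0.318) = 0.343.
From t_s ≈ 4/(ζω_n): ω_n = 4/(ζ·t_s) = 4/(0.343·0.0110) = 1060 rad/s.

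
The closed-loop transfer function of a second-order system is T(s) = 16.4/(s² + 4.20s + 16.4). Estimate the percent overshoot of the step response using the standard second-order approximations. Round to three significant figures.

%OS ≈ 14.9%

ω_n = √16.4 = 4.05 rad/s; ζ = 4.20/(2·4.05) = 0.519.
%OS = 100 e^{−πζ/√(1−ζ²)} with ζ = 0.519 gives 14.9%.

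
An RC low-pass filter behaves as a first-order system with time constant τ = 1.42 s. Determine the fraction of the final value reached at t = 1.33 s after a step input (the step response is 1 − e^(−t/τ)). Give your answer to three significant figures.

y/y_∞ ≈ 0.608

y(t)/y_∞ = 1 − e^(−t/τ) = 1 − e^(−1.33/1.42) = 1 − e^(−0.937) = 0.608.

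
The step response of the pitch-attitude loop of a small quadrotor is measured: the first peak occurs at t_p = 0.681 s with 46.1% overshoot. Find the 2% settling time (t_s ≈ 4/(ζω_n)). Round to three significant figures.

ζ from %OS: ζ = |ln 0.461|/√(π²+ln²0.461) = 0.239.
t_p = π/ω_d ⇒ ω_d = 4.61 rad/s; then ω_n = ω_d/√(1−ζ²) = 4.75 rad/s.
t_s ≈ 4/(ζω_n) = 4/(0.239·4.75) = 3.52 s.

t_s ≈ 3.52 s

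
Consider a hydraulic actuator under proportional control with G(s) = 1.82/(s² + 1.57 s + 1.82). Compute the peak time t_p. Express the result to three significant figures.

Comparing the denominator to s² + 2ζω_n s + ω_n²: ω_n = √1.82 = 1.35 rad/s, and 2ζω_n = 1.57 so ζ = 1.57/(2·1.35) = 0.582.
ω_d = ω_n√(1−ζ²) = 1.10 rad/s. Then t_p = π/ω_d = 2.86 s.

t_p ≈ 2.86 s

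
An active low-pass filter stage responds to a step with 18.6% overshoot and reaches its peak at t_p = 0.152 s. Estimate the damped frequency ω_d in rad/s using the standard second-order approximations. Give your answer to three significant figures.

t_p = π/ω_d, so ω_d = π/0.152 = 20.7 rad/s.

ω_d ≈ 20.7 rad/s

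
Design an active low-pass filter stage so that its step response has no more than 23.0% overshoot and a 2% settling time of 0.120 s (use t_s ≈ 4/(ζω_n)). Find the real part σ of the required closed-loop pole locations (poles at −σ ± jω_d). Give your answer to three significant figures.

The settling-time spec alone fixes σ = ζω_n = 4/t_s = 4/0.120 = 33.3.
(Overshoot then fixes ζ = 0.424 and hence ω_d = σ·√(1−ζ²)/ζ = 71.3 rad/s.)

σ ≈ 33.3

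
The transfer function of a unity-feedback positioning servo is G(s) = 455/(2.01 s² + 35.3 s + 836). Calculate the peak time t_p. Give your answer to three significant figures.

t_p ≈ 0.171 s

Dividing through by 2.01: denominator becomes s² + 17.56 s + 415.9.
So ω_n = √415.9 = 20.4 rad/s and ζ = 17.56/(2·20.4) = 0.431.
ω_d = ω_n√(1−ζ²) = 18.4 rad/s. t_p = π/ω_d = 0.171 s.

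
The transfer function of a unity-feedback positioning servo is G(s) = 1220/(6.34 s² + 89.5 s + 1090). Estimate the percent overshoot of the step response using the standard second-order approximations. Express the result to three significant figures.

Dividing through by 6.34: denominator becomes s² + 14.12 s + 171.9.
So ω_n = √171.9 = 13.1 rad/s and ζ = 14.12/(2·13.1) = 0.538.
%OS = 100·exp(−πζ/√(1−ζ²)) = 13.4%.

%OS ≈ 13.4%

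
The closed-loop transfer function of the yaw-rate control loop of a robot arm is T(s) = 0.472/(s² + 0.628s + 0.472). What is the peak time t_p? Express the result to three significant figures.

ω_n = √0.472 = 0.687 rad/s; ζ = 0.628/(2·0.687) = 0.457.
The damped frequency ω_d = ω_n√(1−ζ²) = 0.611 rad/s. Then t_p = π/ω_d = 5.14 s.

t_p ≈ 5.14 s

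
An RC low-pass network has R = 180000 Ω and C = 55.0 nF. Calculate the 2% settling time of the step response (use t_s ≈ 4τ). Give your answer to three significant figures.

t_s ≈ 0.0396 s

τ = RC = 180000 × 55.0 nF = 0.00990 s.
t_s ≈ 4τ = 0.0396 s.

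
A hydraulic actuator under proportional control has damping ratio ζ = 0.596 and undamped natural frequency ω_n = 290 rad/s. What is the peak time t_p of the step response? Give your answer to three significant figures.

The damped frequency is ω_d = ω_n√(1−ζ²) = 290·√(1−0.355) = 233 rad/s.
Peak time t_p = π/ω_d = π/233 = 0.0135 s.

t_p ≈ 0.0135 s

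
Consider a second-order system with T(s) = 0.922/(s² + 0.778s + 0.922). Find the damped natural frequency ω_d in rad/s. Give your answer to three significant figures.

ω_n = √0.922 = 0.960 rad/s; ζ = 0.778/(2·0.960) = 0.405.
The damped frequency ω_d = ω_n√(1−ζ²) = 0.878 rad/s.

ω_d ≈ 0.878 rad/s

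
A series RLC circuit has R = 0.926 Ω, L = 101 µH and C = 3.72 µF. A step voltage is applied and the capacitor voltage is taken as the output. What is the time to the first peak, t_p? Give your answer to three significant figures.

t_p ≈ 0.0000611 s

For a series RLC circuit (capacitor voltage as output), ω_n = 1/√(LC) = 1/√(101 µH · 3.72 µF) = 51600 rad/s.
ζ = (R/2)·√(C/L) = (0.926/2)·√(3.72 µF/101 µH) = 0.0889.
ω_d = 51600·√(1 − 0.0889²) = 51400 rad/s. t_p = π/ω_d = 0.0000611 s.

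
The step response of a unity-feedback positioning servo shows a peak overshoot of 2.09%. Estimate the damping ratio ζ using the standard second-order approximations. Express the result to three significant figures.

ζ ≈ 0.776

From %OS = 100·exp(−πζ/√(1−ζ²)), invert to get ζ = −ln(OS)/√(π² + ln²(OS)) with OS = 0.0209.
−ln 0.0209 = 3.868, so ζ = 3.868/√(π² + 14.96) = 0.776.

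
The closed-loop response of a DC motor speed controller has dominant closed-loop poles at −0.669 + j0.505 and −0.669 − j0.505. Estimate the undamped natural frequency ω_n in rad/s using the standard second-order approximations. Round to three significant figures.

ω_n ≈ 0.838 rad/s

With σ = 0.669, ω_d = 0.505: ω_n = √(σ²+ω_d²) = 0.838 rad/s, ζ = σ/ω_n = 0.798.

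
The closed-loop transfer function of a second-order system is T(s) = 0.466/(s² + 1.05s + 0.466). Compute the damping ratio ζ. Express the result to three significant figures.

ζ ≈ 0.769

Comparing the denominator to s² + 2ζω_n s + ω_n²: ω_n = √0.466 = 0.683 rad/s, and 2ζω_n = 1.05 so ζ = 1.05/(2·0.683) = 0.769.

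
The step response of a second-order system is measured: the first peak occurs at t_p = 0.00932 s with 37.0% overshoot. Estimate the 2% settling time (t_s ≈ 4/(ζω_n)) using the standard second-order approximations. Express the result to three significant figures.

t_s ≈ 0.0375 s

ζ from %OS: ζ = |ln 0.370|/√(π²+ln²0.370) = 0.302.
t_p = π/ω_d ⇒ ω_d = 337 rad/s; then ω_n = ω_d/√(1−ζ²) = 354 rad/s.
t_s ≈ 4/(ζω_n) = 4/(0.302·354) = 0.0375 s.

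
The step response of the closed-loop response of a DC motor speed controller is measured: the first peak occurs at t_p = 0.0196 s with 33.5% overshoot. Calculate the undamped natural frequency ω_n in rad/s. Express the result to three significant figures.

The overshoot fixes ζ = −ln(OS)/√(π²+ln²(OS)) = 0.329.
From t_p = π/ω_d, ω_d = π/0.0196 = 160 rad/s, so ω_n = ω_d/√(1−ζ²) = 170 rad/s.

ω_n ≈ 170 rad/s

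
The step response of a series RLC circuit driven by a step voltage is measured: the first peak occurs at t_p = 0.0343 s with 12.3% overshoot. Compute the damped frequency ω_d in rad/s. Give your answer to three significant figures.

t_p = π/ω_d, so ω_d = π/0.0343 = 91.6 rad/s.

ω_d ≈ 91.6 rad/s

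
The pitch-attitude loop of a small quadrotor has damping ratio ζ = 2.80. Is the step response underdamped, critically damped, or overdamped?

Since ζ = 2.80 > 1, the system is overdamped.

overdamped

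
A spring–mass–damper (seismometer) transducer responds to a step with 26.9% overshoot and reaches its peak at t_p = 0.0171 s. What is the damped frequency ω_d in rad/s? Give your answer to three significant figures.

ω_d ≈ 184 rad/s

t_p = π/ω_d, so ω_d = π/0.0171 = 184 rad/s.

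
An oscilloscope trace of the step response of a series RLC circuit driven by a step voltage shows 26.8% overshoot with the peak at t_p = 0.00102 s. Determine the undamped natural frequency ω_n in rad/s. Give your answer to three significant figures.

The overshoot fixes ζ = −ln(OS)/√(π²+ln²(OS)) = 0.387.
From t_p = π/ω_d, ω_d = π/0.00102 = 3080 rad/s, so ω_n = ω_d/√(1−ζ²) = 3340 rad/s.

ω_n ≈ 3340 rad/s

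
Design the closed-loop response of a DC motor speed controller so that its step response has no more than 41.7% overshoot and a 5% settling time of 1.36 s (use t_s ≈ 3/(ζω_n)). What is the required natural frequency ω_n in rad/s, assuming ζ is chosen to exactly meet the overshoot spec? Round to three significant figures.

Inverting the overshoot relation: ζ = |ln 0.417|/√(π² + ln²0.417) = 0.268.
From t_s ≈ 3/(ζω_n): ω_n = 3/(ζ·t_s) = 3/(0.268·1.36) = 8.22 rad/s.

ω_n ≈ 8.22 rad/s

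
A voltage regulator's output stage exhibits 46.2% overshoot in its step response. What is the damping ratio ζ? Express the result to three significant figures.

ζ ≈ 0.239

ζ = −ln(OS)/√(π² + (ln OS)²). With OS = 0.462, ln OS = −0.7722 and ζ = 0.7722/3.235 = 0.239.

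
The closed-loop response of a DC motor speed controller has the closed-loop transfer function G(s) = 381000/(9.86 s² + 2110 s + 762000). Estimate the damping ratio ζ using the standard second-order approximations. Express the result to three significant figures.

Dividing through by 9.86: denominator becomes s² + 214.0 s + 77280.
So ω_n = √77280 = 278 rad/s and ζ = 214.0/(2·278) = 0.385.

ζ ≈ 0.385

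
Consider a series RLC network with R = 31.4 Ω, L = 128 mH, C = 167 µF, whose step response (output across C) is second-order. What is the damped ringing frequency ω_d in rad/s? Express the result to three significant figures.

ω_d ≈ 178 rad/s

For a series RLC circuit (capacitor voltage as output), ω_n = 1/√(LC) = 1/√(128 mH · 167 µF) = 216 rad/s.
ζ = (R/2)·√(C/L) = (31.4/2)·√(167 µF/128 mH) = 0.567.
The damped frequency ω_d = ω_n√(1−ζ²) = 178 rad/s.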